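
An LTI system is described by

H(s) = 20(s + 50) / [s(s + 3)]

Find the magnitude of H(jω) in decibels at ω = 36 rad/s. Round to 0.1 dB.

At s = jω = j36:
zero (s+50): 50 + j36 → |·| = √(50²+36²) = √3796 ≈ 61.612, ∠ = arctan(36/50) ≈ 35.75°
pole (s+3): 3 + j36 → |·| = √(3²+36²) = √1305 ≈ 36.125, ∠ = arctan(36/3) ≈ 85.24°
pole at origin: |s| = 36, ∠ = 90.00° (in denominator)
|H| = 20 · 61.612 / 1300.5 ≈ 0.94751
Gain = 20 log₁₀(0.94751) ≈ -0.47 dB

-0.5 dB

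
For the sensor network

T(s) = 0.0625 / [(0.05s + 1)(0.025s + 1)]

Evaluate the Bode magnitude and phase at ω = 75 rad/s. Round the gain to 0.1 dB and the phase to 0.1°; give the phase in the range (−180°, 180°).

At ω = 75 rad/s:
pole (1 + j75·0.05) = 1 + j3.75 → |·| ≈ 3.881, ∠ ≈ 75.07°
pole (1 + j75·0.025) = 1 + j1.875 → |·| ≈ 2.125, ∠ ≈ 61.93°
|T| = 0.0625 · 1 / (3.881 · 2.125) ≈ 0.0075784
Gain = 20 log₁₀(0.0075784) ≈ -42.41 dB
∠T = (0°) − (75.07° + 61.93°) = -137.00°

-42.4 dB, -137.0°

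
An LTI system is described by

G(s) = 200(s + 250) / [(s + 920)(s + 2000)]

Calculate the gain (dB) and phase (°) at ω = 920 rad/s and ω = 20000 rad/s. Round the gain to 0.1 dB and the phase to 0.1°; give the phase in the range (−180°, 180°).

ω = 920: -23.5 dB, 5.1°; ω = 20000: -40.1 dB, -82.4°

At s = jω = j920:
zero (s+250): 250 + j920 → |·| = √(250²+920²) = √908900 ≈ 953.36, ∠ = arctan(920/250) ≈ 74.80°
pole (s+920): 920 + j920 → |·| = √(920²+920²) = √1692800 ≈ 1301.1, ∠ = arctan(920/920) ≈ 45.00°
pole (s+2000): 2000 + j920 → |·| = √(2000²+920²) = √4846400 ≈ 2201.5, ∠ = arctan(920/2000) ≈ 24.70°
|G| = 200 · 953.36 / 2.8644e+06 ≈ 0.066566
Gain = 20 log₁₀(0.066566) ≈ -23.53 dB
∠G = 74.80° − 69.70° = 5.10°

At s = jω = j20000:
zero (s+250): 250 + j20000 → |·| = √(250²+20000²) = √400062500 ≈ 20002, ∠ = arctan(20000/250) ≈ 89.28°
pole (s+920): 920 + j20000 → |·| = √(920²+20000²) = √400846400 ≈ 20021, ∠ = arctan(20000/920) ≈ 87.37°
pole (s+2000): 2000 + j20000 → |·| = √(2000²+20000²) = √404000000 ≈ 20100, ∠ = arctan(20000/2000) ≈ 84.29°
|G| = 200 · 20002 / 4.0242e+08 ≈ 0.0099409
Gain = 20 log₁₀(0.0099409) ≈ -40.05 dB
∠G = 89.28° − 171.66° = -82.38°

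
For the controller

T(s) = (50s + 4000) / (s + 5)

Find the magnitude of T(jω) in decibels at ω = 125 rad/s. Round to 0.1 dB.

Substitute s = j125:
Numerator: 50(j125) + 4000 = 4000 + j6250
Denominator: (j125) + 5 = 5 + j125
|N| = √(4000² + 6250²) ≈ 7420.4, ∠N ≈ 57.38°
|D| = √(5² + 125²) ≈ 125.1, ∠D ≈ 87.71°
|T| = 7420.4 / 125.1 ≈ 59.316
Gain = 20 log₁₀(59.316) ≈ 35.46 dB

35.5 dB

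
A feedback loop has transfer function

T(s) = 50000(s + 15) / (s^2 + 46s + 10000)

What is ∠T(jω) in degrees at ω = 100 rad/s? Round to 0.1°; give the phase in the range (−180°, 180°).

-8.5°

At s = jω = j100:
zero (s+15): 15 + j100 → |·| = √(15²+100²) = √10225 ≈ 101.12, ∠ = arctan(100/15) ≈ 81.47°
quadratic: (j100)² + 46·j100 + 10000 = 0 + j4600 → |·| ≈ 4600, ∠ ≈ 90.00°
∠T = 81.47° − 90.00° = -8.53°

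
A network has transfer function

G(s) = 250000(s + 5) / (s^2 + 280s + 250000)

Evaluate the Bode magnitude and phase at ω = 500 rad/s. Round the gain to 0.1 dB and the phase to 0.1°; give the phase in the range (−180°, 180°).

59.0 dB, -0.6°

At s = jω = j500:
zero (s+5): 5 + j500 → |·| = √(5²+500²) = √250025 ≈ 500.02, ∠ = arctan(500/5) ≈ 89.43°
quadratic: (j500)² + 280·j500 + 250000 = 0 + j140000 → |·| ≈ 1.4e+05, ∠ ≈ 90.00°
|G| = 250000 · 500.02 / 1.4e+05 ≈ 892.89
Gain = 20 log₁₀(892.89) ≈ 59.02 dB
∠G = 89.43° − 90.00° = -0.57°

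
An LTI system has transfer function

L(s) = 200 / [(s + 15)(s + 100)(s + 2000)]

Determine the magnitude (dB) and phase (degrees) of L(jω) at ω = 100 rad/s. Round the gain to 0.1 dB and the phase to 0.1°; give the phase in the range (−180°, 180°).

-103.1 dB, -129.3°

At s = jω = j100:
pole (s+15): 15 + j100 → |·| = √(15²+100²) = √10225 ≈ 101.12, ∠ = arctan(100/15) ≈ 81.47°
pole (s+100): 100 + j100 → |·| = √(100²+100²) = √20000 ≈ 141.42, ∠ = arctan(100/100) ≈ 45.00°
pole (s+2000): 2000 + j100 → |·| = √(2000²+100²) = √4010000 ≈ 2002.5, ∠ = arctan(100/2000) ≈ 2.86°
|L| = 200 / 2.8637e+07 ≈ 6.984e-06
Gain = 20 log₁₀(6.984e-06) ≈ -103.12 dB
∠L = 0.00° − 129.33° = -129.33°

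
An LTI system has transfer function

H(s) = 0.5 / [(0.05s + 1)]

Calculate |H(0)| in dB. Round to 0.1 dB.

H(0) = 0.5 · 1 / 1 = 0.5
20 log₁₀(0.5) ≈ -6.02 dB

-6.0 dB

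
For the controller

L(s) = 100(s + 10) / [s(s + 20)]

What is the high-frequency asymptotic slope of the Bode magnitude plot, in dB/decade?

-20 dB/decade

Each pole contributes −20 dB/decade at high frequency; each zero contributes +20 dB/decade.
Net: 1 zero(s) − 2 pole(s) → -20 dB/decade.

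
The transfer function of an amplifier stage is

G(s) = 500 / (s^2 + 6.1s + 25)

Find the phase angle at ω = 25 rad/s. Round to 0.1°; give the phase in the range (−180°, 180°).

At s = jω = j25:
quadratic: (j25)² + 6.1·j25 + 25 = -600 + j152.5 → |·| ≈ 619.08, ∠ ≈ 165.74°
∠G = 0.00° − 165.74° = -165.74°

-165.7°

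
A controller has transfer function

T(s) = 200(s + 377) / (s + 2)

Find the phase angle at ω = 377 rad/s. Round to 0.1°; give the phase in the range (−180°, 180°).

-44.7°

At s = jω = j377:
zero (s+377): 377 + j377 → |·| = √(377²+377²) = √284258 ≈ 533.16, ∠ = arctan(377/377) ≈ 45.00°
pole (s+2): 2 + j377 → |·| = √(2²+377²) = √142133 ≈ 377.01, ∠ = arctan(377/2) ≈ 89.70°
∠T = 45.00° − 89.70° = -44.70°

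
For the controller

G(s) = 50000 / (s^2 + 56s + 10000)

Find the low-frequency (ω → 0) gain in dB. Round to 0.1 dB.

14.0 dB

G(0) = 50000 / 10000 = 5
20 log₁₀(5) ≈ 13.98 dB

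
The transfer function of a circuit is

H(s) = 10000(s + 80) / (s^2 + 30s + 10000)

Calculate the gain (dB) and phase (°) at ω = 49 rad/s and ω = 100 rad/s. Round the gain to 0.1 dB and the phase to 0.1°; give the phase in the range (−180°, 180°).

ω = 49: 41.7 dB, 20.5°; ω = 100: 52.6 dB, -38.7°

At s = jω = j49:
zero (s+80): 80 + j49 → |·| = √(80²+49²) = √8801 ≈ 93.814, ∠ = arctan(49/80) ≈ 31.49°
quadratic: (j49)² + 30·j49 + 10000 = 7599 + j1470 → |·| ≈ 7739.9, ∠ ≈ 10.95°
|H| = 10000 · 93.814 / 7739.9 ≈ 121.21
Gain = 20 log₁₀(121.21) ≈ 41.67 dB
∠H = 31.49° − 10.95° = 20.54°

At s = jω = j100:
zero (s+80): 80 + j100 → |·| = √(80²+100²) = √16400 ≈ 128.06, ∠ = arctan(100/80) ≈ 51.34°
quadratic: (j100)² + 30·j100 + 10000 = 0 + j3000 → |·| ≈ 3000, ∠ ≈ 90.00°
|H| = 10000 · 128.06 / 3000 ≈ 426.87
Gain = 20 log₁₀(426.87) ≈ 52.61 dB
∠H = 51.34° − 90.00° = -38.66°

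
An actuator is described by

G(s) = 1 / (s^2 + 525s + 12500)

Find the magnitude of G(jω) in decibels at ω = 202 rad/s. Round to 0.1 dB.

Substitute s = j202:
Numerator: 1 = 1 + j0
Denominator: (j202)^2 + 525(j202) + 12500 = -28304 + j106050
|N| = √(1² + 0²) ≈ 1, ∠N ≈ 0.00°
|D| = √(28304² + 106050²) ≈ 1.0976e+05, ∠D ≈ 104.94°
|G| = 1 / 1.0976e+05 ≈ 9.1108e-06
Gain = 20 log₁₀(9.1108e-06) ≈ -100.81 dB

-100.8 dB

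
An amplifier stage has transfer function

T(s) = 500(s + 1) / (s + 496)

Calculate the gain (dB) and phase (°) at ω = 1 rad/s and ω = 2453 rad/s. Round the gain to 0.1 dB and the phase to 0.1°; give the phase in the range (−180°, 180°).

At s = jω = j1:
zero (s+1): 1 + j1 → |·| = √(1²+1²) = √2 ≈ 1.4142, ∠ = arctan(1/1) ≈ 45.00°
pole (s+496): 496 + j1 → |·| = √(496²+1²) = √246017 ≈ 496, ∠ = arctan(1/496) ≈ 0.12°
|T| = 500 · 1.4142 / 496 ≈ 1.4256
Gain = 20 log₁₀(1.4256) ≈ 3.08 dB
∠T = 45.00° − 0.12° = 44.88°

At s = jω = j2453:
zero (s+1): 1 + j2453 → |·| = √(1²+2453²) = √6017210 ≈ 2453, ∠ = arctan(2453/1) ≈ 89.98°
pole (s+496): 496 + j2453 → |·| = √(496²+2453²) = √6263225 ≈ 2502.6, ∠ = arctan(2453/496) ≈ 78.57°
|T| = 500 · 2453 / 2502.6 ≈ 490.09
Gain = 20 log₁₀(490.09) ≈ 53.81 dB
∠T = 89.98° − 78.57° = 11.41°

ω = 1: 3.1 dB, 44.9°; ω = 2453: 53.8 dB, 11.4°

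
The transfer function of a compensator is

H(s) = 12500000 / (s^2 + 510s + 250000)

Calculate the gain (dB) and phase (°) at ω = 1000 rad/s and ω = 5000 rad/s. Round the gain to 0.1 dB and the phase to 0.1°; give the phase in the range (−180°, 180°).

At s = jω = j1000:
quadratic: (j1000)² + 510·j1000 + 250000 = -750000 + j510000 → |·| ≈ 9.0697e+05, ∠ ≈ 145.78°
|H| = 12500000 / 9.0697e+05 ≈ 13.782
Gain = 20 log₁₀(13.782) ≈ 22.79 dB
∠H = 0.00° − 145.78° = -145.78°

At s = jω = j5000:
quadratic: (j5000)² + 510·j5000 + 250000 = -24750000 + j2550000 → |·| ≈ 2.4881e+07, ∠ ≈ 174.12°
|H| = 12500000 / 2.4881e+07 ≈ 0.50239
Gain = 20 log₁₀(0.50239) ≈ -5.98 dB
∠H = 0.00° − 174.12° = -174.12°

ω = 1000: 22.8 dB, -145.8°; ω = 5000: -6.0 dB, -174.1°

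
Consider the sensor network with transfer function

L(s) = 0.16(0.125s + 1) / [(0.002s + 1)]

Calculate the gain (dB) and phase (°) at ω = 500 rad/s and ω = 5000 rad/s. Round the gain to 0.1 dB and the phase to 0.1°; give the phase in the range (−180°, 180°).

At ω = 500 rad/s:
zero (1 + j500·0.125) = 1 + j62.5 → |·| ≈ 62.508, ∠ ≈ 89.08°
pole (1 + j500·0.002) = 1 + j1 → |·| ≈ 1.4142, ∠ ≈ 45.00°
|L| = 0.16 · 62.508 / (1.4142) ≈ 7.072
Gain = 20 log₁₀(7.072) ≈ 16.99 dB
∠L = (89.08°) − (45.00°) = 44.08°

At ω = 5000 rad/s:
zero (1 + j5000·0.125) = 1 + j625 → |·| ≈ 625, ∠ ≈ 89.91°
pole (1 + j5000·0.002) = 1 + j10 → |·| ≈ 10.05, ∠ ≈ 84.29°
|L| = 0.16 · 625 / (10.05) ≈ 9.9502
Gain = 20 log₁₀(9.9502) ≈ 19.96 dB
∠L = (89.91°) − (84.29°) = 5.62°

ω = 500: 17.0 dB, 44.1°; ω = 5000: 20.0 dB, 5.6°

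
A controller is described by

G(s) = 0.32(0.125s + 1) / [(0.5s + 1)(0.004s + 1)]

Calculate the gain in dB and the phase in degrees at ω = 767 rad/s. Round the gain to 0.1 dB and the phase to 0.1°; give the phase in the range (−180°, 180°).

At ω = 767 rad/s:
zero (1 + j767·0.125) = 1 + j95.875 → |·| ≈ 95.88, ∠ ≈ 89.40°
pole (1 + j767·0.5) = 1 + j383.5 → |·| ≈ 383.5, ∠ ≈ 89.85°
pole (1 + j767·0.004) = 1 + j3.068 → |·| ≈ 3.2269, ∠ ≈ 71.95°
|G| = 0.32 · 95.88 / (383.5 · 3.2269) ≈ 0.024793
Gain = 20 log₁₀(0.024793) ≈ -32.11 dB
∠G = (89.40°) − (89.85° + 71.95°) = -72.40°

-32.1 dB, -72.4°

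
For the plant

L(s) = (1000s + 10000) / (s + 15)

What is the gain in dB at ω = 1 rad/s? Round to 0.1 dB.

56.5 dB

Substitute s = j1:
Numerator: 1000(j1) + 10000 = 10000 + j1000
Denominator: (j1) + 15 = 15 + j1
|N| = √(10000² + 1000²) ≈ 10050, ∠N ≈ 5.71°
|D| = √(15² + 1²) ≈ 15.033, ∠D ≈ 3.81°
|L| = 10050 / 15.033 ≈ 668.53
Gain = 20 log₁₀(668.53) ≈ 56.50 dB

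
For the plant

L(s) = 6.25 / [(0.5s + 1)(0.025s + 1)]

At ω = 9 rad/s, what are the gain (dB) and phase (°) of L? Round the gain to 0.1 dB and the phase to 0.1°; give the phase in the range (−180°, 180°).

2.4 dB, -90.2°

At ω = 9 rad/s:
pole (1 + j9·0.5) = 1 + j4.5 → |·| ≈ 4.6098, ∠ ≈ 77.47°
pole (1 + j9·0.025) = 1 + j0.225 → |·| ≈ 1.025, ∠ ≈ 12.68°
|L| = 6.25 · 1 / (4.6098 · 1.025) ≈ 1.3227
Gain = 20 log₁₀(1.3227) ≈ 2.43 dB
∠L = (0°) − (77.47° + 12.68°) = -90.15°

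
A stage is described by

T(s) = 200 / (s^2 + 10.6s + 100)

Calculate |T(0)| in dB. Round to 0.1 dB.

6.0 dB

T(0) = 200 / 100 = 2
20 log₁₀(2) ≈ 6.02 dB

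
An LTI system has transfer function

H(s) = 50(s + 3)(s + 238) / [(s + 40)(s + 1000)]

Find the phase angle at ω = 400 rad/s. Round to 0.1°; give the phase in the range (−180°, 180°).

42.7°

At s = jω = j400:
zero (s+3): 3 + j400 → |·| = √(3²+400²) = √160009 ≈ 400.01, ∠ = arctan(400/3) ≈ 89.57°
zero (s+238): 238 + j400 → |·| = √(238²+400²) = √216644 ≈ 465.45, ∠ = arctan(400/238) ≈ 59.25°
pole (s+40): 40 + j400 → |·| = √(40²+400²) = √161600 ≈ 402, ∠ = arctan(400/40) ≈ 84.29°
pole (s+1000): 1000 + j400 → |·| = √(1000²+400²) = √1160000 ≈ 1077, ∠ = arctan(400/1000) ≈ 21.80°
∠H = 148.82° − 106.09° = 42.73°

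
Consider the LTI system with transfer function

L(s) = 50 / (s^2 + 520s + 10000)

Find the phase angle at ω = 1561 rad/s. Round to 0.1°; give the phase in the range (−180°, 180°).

Substitute s = j1561:
Numerator: 50 = 50 + j0
Denominator: (j1561)^2 + 520(j1561) + 10000 = -2426721 + j811720
|N| = √(50² + 0²) ≈ 50, ∠N ≈ 0.00°
|D| = √(2426721² + 811720²) ≈ 2.5589e+06, ∠D ≈ 161.51°
∠L = 0.00° − 161.51° = -161.51°

-161.5°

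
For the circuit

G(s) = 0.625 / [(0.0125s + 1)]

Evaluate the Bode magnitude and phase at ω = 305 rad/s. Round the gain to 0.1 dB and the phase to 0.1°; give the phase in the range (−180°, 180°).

At ω = 305 rad/s:
pole (1 + j305·0.0125) = 1 + j3.8125 → |·| ≈ 3.9415, ∠ ≈ 75.30°
|G| = 0.625 · 1 / (3.9415) ≈ 0.15857
Gain = 20 log₁₀(0.15857) ≈ -16.00 dB
∠G = (0°) − (75.30°) = -75.30°

-16.0 dB, -75.3°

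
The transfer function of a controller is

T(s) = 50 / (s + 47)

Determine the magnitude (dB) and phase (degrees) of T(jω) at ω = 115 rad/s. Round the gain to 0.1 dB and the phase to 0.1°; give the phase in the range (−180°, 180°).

-7.9 dB, -67.8°

At s = jω = j115:
pole (s+47): 47 + j115 → |·| = √(47²+115²) = √15434 ≈ 124.23, ∠ = arctan(115/47) ≈ 67.77°
|T| = 50 / 124.23 ≈ 0.40248
Gain = 20 log₁₀(0.40248) ≈ -7.91 dB
∠T = 0.00° − 67.77° = -67.77°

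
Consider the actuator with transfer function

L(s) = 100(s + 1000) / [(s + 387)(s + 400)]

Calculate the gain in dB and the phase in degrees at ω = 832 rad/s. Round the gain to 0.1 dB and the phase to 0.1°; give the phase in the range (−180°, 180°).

At s = jω = j832:
zero (s+1000): 1000 + j832 → |·| = √(1000²+832²) = √1692224 ≈ 1300.9, ∠ = arctan(832/1000) ≈ 39.76°
pole (s+387): 387 + j832 → |·| = √(387²+832²) = √841993 ≈ 917.6, ∠ = arctan(832/387) ≈ 65.05°
pole (s+400): 400 + j832 → |·| = √(400²+832²) = √852224 ≈ 923.16, ∠ = arctan(832/400) ≈ 64.32°
|L| = 100 · 1300.9 / 8.4709e+05 ≈ 0.15357
Gain = 20 log₁₀(0.15357) ≈ -16.27 dB
∠L = 39.76° − 129.37° = -89.61°

-16.3 dB, -89.6°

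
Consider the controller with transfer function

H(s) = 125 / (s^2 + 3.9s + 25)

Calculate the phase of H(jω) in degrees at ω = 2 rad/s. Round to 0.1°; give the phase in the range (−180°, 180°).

At s = jω = j2:
quadratic: (j2)² + 3.9·j2 + 25 = 21 + j7.8 → |·| ≈ 22.402, ∠ ≈ 20.38°
∠H = 0.00° − 20.38° = -20.38°

-20.4°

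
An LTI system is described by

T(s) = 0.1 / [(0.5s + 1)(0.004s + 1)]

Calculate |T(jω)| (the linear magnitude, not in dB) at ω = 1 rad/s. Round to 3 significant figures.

At ω = 1 rad/s:
pole (1 + j1·0.5) = 1 + j0.5 → |·| ≈ 1.118, ∠ ≈ 26.57°
pole (1 + j1·0.004) = 1 + j0.004 → |·| ≈ 1, ∠ ≈ 0.23°
|T| = 0.1 · 1 / (1.118 · 1) ≈ 0.089445

0.0894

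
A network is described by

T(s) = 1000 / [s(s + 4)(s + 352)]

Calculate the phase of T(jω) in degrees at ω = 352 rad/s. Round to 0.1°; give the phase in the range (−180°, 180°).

135.7°

At s = jω = j352:
pole (s+4): 4 + j352 → |·| = √(4²+352²) = √123920 ≈ 352.02, ∠ = arctan(352/4) ≈ 89.35°
pole (s+352): 352 + j352 → |·| = √(352²+352²) = √247808 ≈ 497.8, ∠ = arctan(352/352) ≈ 45.00°
pole at origin: |s| = 352, ∠ = 90.00° (in denominator)
∠T = 0.00° − 224.35° = -224.35° ≡ 135.65° (principal value)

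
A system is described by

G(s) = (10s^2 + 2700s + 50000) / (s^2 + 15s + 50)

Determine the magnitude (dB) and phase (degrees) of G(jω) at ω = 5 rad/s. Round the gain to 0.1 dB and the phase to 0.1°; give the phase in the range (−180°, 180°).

Substitute s = j5:
Numerator: 10(j5)^2 + 2700(j5) + 50000 = 49750 + j13500
Denominator: (j5)^2 + 15(j5) + 50 = 25 + j75
|N| = √(49750² + 13500²) ≈ 51549, ∠N ≈ 15.18°
|D| = √(25² + 75²) ≈ 79.057, ∠D ≈ 71.57°
|G| = 51549 / 79.057 ≈ 652.05
Gain = 20 log₁₀(652.05) ≈ 56.29 dB
∠G = 15.18° − 71.57° = -56.39°

56.3 dB, -56.4°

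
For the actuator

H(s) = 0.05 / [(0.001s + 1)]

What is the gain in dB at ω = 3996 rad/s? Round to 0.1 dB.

At ω = 3996 rad/s:
pole (1 + j3996·0.001) = 1 + j3.996 → |·| ≈ 4.1192, ∠ ≈ 75.95°
|H| = 0.05 · 1 / (4.1192) ≈ 0.012138
Gain = 20 log₁₀(0.012138) ≈ -38.32 dB

-38.3 dB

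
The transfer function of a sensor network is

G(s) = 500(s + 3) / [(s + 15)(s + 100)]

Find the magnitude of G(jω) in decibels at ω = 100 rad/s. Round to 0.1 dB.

10.9 dB

At s = jω = j100:
zero (s+3): 3 + j100 → |·| = √(3²+100²) = √10009 ≈ 100.04, ∠ = arctan(100/3) ≈ 88.28°
pole (s+15): 15 + j100 → |·| = √(15²+100²) = √10225 ≈ 101.12, ∠ = arctan(100/15) ≈ 81.47°
pole (s+100): 100 + j100 → |·| = √(100²+100²) = √20000 ≈ 141.42, ∠ = arctan(100/100) ≈ 45.00°
|G| = 500 · 100.04 / 14300 ≈ 3.4979
Gain = 20 log₁₀(3.4979) ≈ 10.88 dB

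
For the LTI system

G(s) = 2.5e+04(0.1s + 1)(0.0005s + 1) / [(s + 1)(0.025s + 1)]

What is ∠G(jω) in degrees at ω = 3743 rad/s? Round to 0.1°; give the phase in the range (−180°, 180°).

-27.6°

At ω = 3743 rad/s:
zero (1 + j3743·0.1) = 1 + j374.3 → |·| ≈ 374.3, ∠ ≈ 89.85°
zero (1 + j3743·0.0005) = 1 + j1.8715 → |·| ≈ 2.1219, ∠ ≈ 61.88°
pole (1 + j3743·1) = 1 + j3743 → |·| ≈ 3743, ∠ ≈ 89.98°
pole (1 + j3743·0.025) = 1 + j93.575 → |·| ≈ 93.58, ∠ ≈ 89.39°
∠G = (89.85° + 61.88°) − (89.98° + 89.39°) = -27.64°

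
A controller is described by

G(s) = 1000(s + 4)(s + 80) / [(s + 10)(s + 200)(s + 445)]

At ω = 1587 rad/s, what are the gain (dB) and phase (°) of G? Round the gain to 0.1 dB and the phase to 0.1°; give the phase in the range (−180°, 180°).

-4.4 dB, -69.8°

At s = jω = j1587:
zero (s+4): 4 + j1587 → |·| = √(4²+1587²) = √2518585 ≈ 1587, ∠ = arctan(1587/4) ≈ 89.86°
zero (s+80): 80 + j1587 → |·| = √(80²+1587²) = √2524969 ≈ 1589, ∠ = arctan(1587/80) ≈ 87.11°
pole (s+10): 10 + j1587 → |·| = √(10²+1587²) = √2518669 ≈ 1587, ∠ = arctan(1587/10) ≈ 89.64°
pole (s+200): 200 + j1587 → |·| = √(200²+1587²) = √2558569 ≈ 1599.6, ∠ = arctan(1587/200) ≈ 82.82°
pole (s+445): 445 + j1587 → |·| = √(445²+1587²) = √2716594 ≈ 1648.2, ∠ = arctan(1587/445) ≈ 74.34°
|G| = 1000 · 2.5217e+06 / 4.1841e+09 ≈ 0.60269
Gain = 20 log₁₀(0.60269) ≈ -4.40 dB
∠G = 176.97° − 246.80° = -69.83°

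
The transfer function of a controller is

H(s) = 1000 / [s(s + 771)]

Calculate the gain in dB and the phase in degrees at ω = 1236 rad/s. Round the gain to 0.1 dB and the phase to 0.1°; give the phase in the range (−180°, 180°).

-65.1 dB, -148.0°

At s = jω = j1236:
pole (s+771): 771 + j1236 → |·| = √(771²+1236²) = √2122137 ≈ 1456.8, ∠ = arctan(1236/771) ≈ 58.04°
pole at origin: |s| = 1236, ∠ = 90.00° (in denominator)
|H| = 1000 / 1.8006e+06 ≈ 0.00055537
Gain = 20 log₁₀(0.00055537) ≈ -65.11 dB
∠H = 0.00° − 148.04° = -148.04°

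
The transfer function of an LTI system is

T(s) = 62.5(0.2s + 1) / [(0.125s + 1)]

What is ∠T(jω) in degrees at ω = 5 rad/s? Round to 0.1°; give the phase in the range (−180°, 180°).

13.0°

At ω = 5 rad/s:
zero (1 + j5·0.2) = 1 + j1 → |·| ≈ 1.4142, ∠ ≈ 45.00°
pole (1 + j5·0.125) = 1 + j0.625 → |·| ≈ 1.1792, ∠ ≈ 32.01°
∠T = (45.00°) − (32.01°) = 12.99°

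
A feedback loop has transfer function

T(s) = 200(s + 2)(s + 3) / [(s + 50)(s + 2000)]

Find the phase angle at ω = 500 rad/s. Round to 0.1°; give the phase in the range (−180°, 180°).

81.1°

At s = jω = j500:
zero (s+2): 2 + j500 → |·| = √(2²+500²) = √250004 ≈ 500, ∠ = arctan(500/2) ≈ 89.77°
zero (s+3): 3 + j500 → |·| = √(3²+500²) = √250009 ≈ 500.01, ∠ = arctan(500/3) ≈ 89.66°
pole (s+50): 50 + j500 → |·| = √(50²+500²) = √252500 ≈ 502.49, ∠ = arctan(500/50) ≈ 84.29°
pole (s+2000): 2000 + j500 → |·| = √(2000²+500²) = √4250000 ≈ 2061.6, ∠ = arctan(500/2000) ≈ 14.04°
∠T = 179.43° − 98.33° = 81.10°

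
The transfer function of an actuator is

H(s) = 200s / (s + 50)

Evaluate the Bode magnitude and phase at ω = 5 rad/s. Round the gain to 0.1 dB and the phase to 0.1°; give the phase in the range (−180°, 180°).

26.0 dB, 84.3°

At s = jω = j5:
zero at origin: s = j5 → |·| = 5, ∠ = 90.00°
pole (s+50): 50 + j5 → |·| = √(50²+5²) = √2525 ≈ 50.249, ∠ = arctan(5/50) ≈ 5.71°
|H| = 200 · 5 / 50.249 ≈ 19.901
Gain = 20 log₁₀(19.901) ≈ 25.98 dB
∠H = 90.00° − 5.71° = 84.29°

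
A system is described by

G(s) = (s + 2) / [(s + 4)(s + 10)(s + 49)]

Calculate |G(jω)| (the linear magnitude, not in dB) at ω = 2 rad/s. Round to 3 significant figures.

At s = jω = j2:
zero (s+2): 2 + j2 → |·| = √(2²+2²) = √8 ≈ 2.8284, ∠ = arctan(2/2) ≈ 45.00°
pole (s+4): 4 + j2 → |·| = √(4²+2²) = √20 ≈ 4.4721, ∠ = arctan(2/4) ≈ 26.57°
pole (s+10): 10 + j2 → |·| = √(10²+2²) = √104 ≈ 10.198, ∠ = arctan(2/10) ≈ 11.31°
pole (s+49): 49 + j2 → |·| = √(49²+2²) = √2405 ≈ 49.041, ∠ = arctan(2/49) ≈ 2.34°
|G| = 1 · 2.8284 / 2236.6 ≈ 0.0012646

0.00126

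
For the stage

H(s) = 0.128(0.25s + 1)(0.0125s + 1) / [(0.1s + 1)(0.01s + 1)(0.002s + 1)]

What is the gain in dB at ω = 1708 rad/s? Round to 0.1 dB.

-19.0 dB

At ω = 1708 rad/s:
zero (1 + j1708·0.25) = 1 + j427 → |·| ≈ 427, ∠ ≈ 89.87°
zero (1 + j1708·0.0125) = 1 + j21.35 → |·| ≈ 21.373, ∠ ≈ 87.32°
pole (1 + j1708·0.1) = 1 + j170.8 → |·| ≈ 170.8, ∠ ≈ 89.66°
pole (1 + j1708·0.01) = 1 + j17.08 → |·| ≈ 17.109, ∠ ≈ 86.65°
pole (1 + j1708·0.002) = 1 + j3.416 → |·| ≈ 3.5594, ∠ ≈ 73.68°
|H| = 0.128 · 427 · 21.373 / (170.8 · 17.109 · 3.5594) ≈ 0.11231
Gain = 20 log₁₀(0.11231) ≈ -18.99 dB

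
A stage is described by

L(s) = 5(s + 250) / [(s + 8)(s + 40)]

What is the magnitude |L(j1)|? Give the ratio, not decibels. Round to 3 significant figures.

3.87

At s = jω = j1:
zero (s+250): 250 + j1 → |·| = √(250²+1²) = √62501 ≈ 250, ∠ = arctan(1/250) ≈ 0.23°
pole (s+8): 8 + j1 → |·| = √(8²+1²) = √65 ≈ 8.0623, ∠ = arctan(1/8) ≈ 7.13°
pole (s+40): 40 + j1 → |·| = √(40²+1²) = √1601 ≈ 40.012, ∠ = arctan(1/40) ≈ 1.43°
|L| = 5 · 250 / 322.59 ≈ 3.8749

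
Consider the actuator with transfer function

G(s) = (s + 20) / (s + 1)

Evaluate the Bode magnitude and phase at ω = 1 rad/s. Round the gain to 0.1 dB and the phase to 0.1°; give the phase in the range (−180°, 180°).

23.0 dB, -42.1°

At s = jω = j1:
zero (s+20): 20 + j1 → |·| = √(20²+1²) = √401 ≈ 20.025, ∠ = arctan(1/20) ≈ 2.86°
pole (s+1): 1 + j1 → |·| = √(1²+1²) = √2 ≈ 1.4142, ∠ = arctan(1/1) ≈ 45.00°
|G| = 1 · 20.025 / 1.4142 ≈ 14.16
Gain = 20 log₁₀(14.16) ≈ 23.02 dB
∠G = 2.86° − 45.00° = -42.14°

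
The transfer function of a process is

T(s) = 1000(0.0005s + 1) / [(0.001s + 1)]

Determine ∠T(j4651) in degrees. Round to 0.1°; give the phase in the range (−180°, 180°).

At ω = 4651 rad/s:
zero (1 + j4651·0.0005) = 1 + j2.3255 → |·| ≈ 2.5314, ∠ ≈ 66.73°
pole (1 + j4651·0.001) = 1 + j4.651 → |·| ≈ 4.7573, ∠ ≈ 77.87°
∠T = (66.73°) − (77.87°) = -11.14°

-11.1°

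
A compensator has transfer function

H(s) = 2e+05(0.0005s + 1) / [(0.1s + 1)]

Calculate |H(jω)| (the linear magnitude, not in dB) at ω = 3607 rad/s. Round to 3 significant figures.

At ω = 3607 rad/s:
zero (1 + j3607·0.0005) = 1 + j1.8035 → |·| ≈ 2.0622, ∠ ≈ 60.99°
pole (1 + j3607·0.1) = 1 + j360.7 → |·| ≈ 360.7, ∠ ≈ 89.84°
|H| = 2e+05 · 2.0622 / (360.7) ≈ 1143.4

1.14e+03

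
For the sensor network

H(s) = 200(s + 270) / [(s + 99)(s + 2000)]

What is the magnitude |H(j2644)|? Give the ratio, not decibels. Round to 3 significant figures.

0.0606

At s = jω = j2644:
zero (s+270): 270 + j2644 → |·| = √(270²+2644²) = √7063636 ≈ 2657.8, ∠ = arctan(2644/270) ≈ 84.17°
pole (s+99): 99 + j2644 → |·| = √(99²+2644²) = √7000537 ≈ 2645.9, ∠ = arctan(2644/99) ≈ 87.86°
pole (s+2000): 2000 + j2644 → |·| = √(2000²+2644²) = √10990736 ≈ 3315.2, ∠ = arctan(2644/2000) ≈ 52.90°
|H| = 200 · 2657.8 / 8.7717e+06 ≈ 0.060599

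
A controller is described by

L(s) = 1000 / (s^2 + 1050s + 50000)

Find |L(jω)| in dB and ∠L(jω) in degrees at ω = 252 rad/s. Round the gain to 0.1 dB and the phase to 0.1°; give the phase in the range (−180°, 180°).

Substitute s = j252:
Numerator: 1000 = 1000 + j0
Denominator: (j252)^2 + 1050(j252) + 50000 = -13504 + j264600
|N| = √(1000² + 0²) ≈ 1000, ∠N ≈ 0.00°
|D| = √(13504² + 264600²) ≈ 2.6494e+05, ∠D ≈ 92.92°
|L| = 1000 / 2.6494e+05 ≈ 0.0037744
Gain = 20 log₁₀(0.0037744) ≈ -48.46 dB
∠L = 0.00° − 92.92° = -92.92°

-48.5 dB, -92.9°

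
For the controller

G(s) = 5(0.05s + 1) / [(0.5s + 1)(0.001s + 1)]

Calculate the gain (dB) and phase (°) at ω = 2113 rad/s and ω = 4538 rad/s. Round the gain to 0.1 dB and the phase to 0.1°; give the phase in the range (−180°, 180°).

ω = 2113: -13.4 dB, -65.2°; ω = 4538: -19.4 dB, -77.8°

At ω = 2113 rad/s:
zero (1 + j2113·0.05) = 1 + j105.65 → |·| ≈ 105.65, ∠ ≈ 89.46°
pole (1 + j2113·0.5) = 1 + j1056.5 → |·| ≈ 1056.5, ∠ ≈ 89.95°
pole (1 + j2113·0.001) = 1 + j2.113 → |·| ≈ 2.3377, ∠ ≈ 64.67°
|G| = 5 · 105.65 / (1056.5 · 2.3377) ≈ 0.21389
Gain = 20 log₁₀(0.21389) ≈ -13.40 dB
∠G = (89.46°) − (89.95° + 64.67°) = -65.16°

At ω = 4538 rad/s:
zero (1 + j4538·0.05) = 1 + j226.9 → |·| ≈ 226.9, ∠ ≈ 89.75°
pole (1 + j4538·0.5) = 1 + j2269 → |·| ≈ 2269, ∠ ≈ 89.97°
pole (1 + j4538·0.001) = 1 + j4.538 → |·| ≈ 4.6469, ∠ ≈ 77.57°
|G| = 5 · 226.9 / (2269 · 4.6469) ≈ 0.1076
Gain = 20 log₁₀(0.1076) ≈ -19.36 dB
∠G = (89.75°) − (89.97° + 77.57°) = -77.79°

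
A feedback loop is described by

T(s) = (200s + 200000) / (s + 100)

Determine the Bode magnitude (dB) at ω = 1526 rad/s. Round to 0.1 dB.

47.6 dB

Substitute s = j1526:
Numerator: 200(j1526) + 200000 = 200000 + j305200
Denominator: (j1526) + 100 = 100 + j1526
|N| = √(200000² + 305200²) ≈ 3.6489e+05, ∠N ≈ 56.76°
|D| = √(100² + 1526²) ≈ 1529.3, ∠D ≈ 86.25°
|T| = 3.6489e+05 / 1529.3 ≈ 238.6
Gain = 20 log₁₀(238.6) ≈ 47.55 dB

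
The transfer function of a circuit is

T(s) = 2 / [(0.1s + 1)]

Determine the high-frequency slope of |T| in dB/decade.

Each pole contributes −20 dB/decade at high frequency; each zero contributes +20 dB/decade.
Net: 0 zero(s) − 1 pole(s) → -20 dB/decade.

-20 dB/decade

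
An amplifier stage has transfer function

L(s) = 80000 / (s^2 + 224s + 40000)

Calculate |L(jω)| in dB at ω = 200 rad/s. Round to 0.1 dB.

At s = jω = j200:
quadratic: (j200)² + 224·j200 + 40000 = 0 + j44800 → |·| ≈ 44800, ∠ ≈ 90.00°
|L| = 80000 / 44800 ≈ 1.7857
Gain = 20 log₁₀(1.7857) ≈ 5.04 dB

5.0 dB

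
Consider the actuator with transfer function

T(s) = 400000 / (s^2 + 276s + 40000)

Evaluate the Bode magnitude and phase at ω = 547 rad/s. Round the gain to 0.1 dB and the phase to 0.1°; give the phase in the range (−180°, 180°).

2.5 dB, -149.8°

At s = jω = j547:
quadratic: (j547)² + 276·j547 + 40000 = -259209 + j150972 → |·| ≈ 2.9997e+05, ∠ ≈ 149.78°
|T| = 400000 / 2.9997e+05 ≈ 1.3335
Gain = 20 log₁₀(1.3335) ≈ 2.50 dB
∠T = 0.00° − 149.78° = -149.78°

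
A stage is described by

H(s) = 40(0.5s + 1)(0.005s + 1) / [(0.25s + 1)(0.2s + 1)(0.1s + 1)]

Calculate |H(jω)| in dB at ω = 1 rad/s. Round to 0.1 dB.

At ω = 1 rad/s:
zero (1 + j1·0.5) = 1 + j0.5 → |·| ≈ 1.118, ∠ ≈ 26.57°
zero (1 + j1·0.005) = 1 + j0.005 → |·| ≈ 1, ∠ ≈ 0.29°
pole (1 + j1·0.25) = 1 + j0.25 → |·| ≈ 1.0308, ∠ ≈ 14.04°
pole (1 + j1·0.2) = 1 + j0.2 → |·| ≈ 1.0198, ∠ ≈ 11.31°
pole (1 + j1·0.1) = 1 + j0.1 → |·| ≈ 1.005, ∠ ≈ 5.71°
|H| = 40 · 1.118 · 1 / (1.0308 · 1.0198 · 1.005) ≈ 42.33
Gain = 20 log₁₀(42.33) ≈ 32.53 dB

32.5 dB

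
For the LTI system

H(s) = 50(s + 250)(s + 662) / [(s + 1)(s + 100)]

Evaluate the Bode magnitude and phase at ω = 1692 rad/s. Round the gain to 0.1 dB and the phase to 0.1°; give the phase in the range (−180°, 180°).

At s = jω = j1692:
zero (s+250): 250 + j1692 → |·| = √(250²+1692²) = √2925364 ≈ 1710.4, ∠ = arctan(1692/250) ≈ 81.60°
zero (s+662): 662 + j1692 → |·| = √(662²+1692²) = √3301108 ≈ 1816.9, ∠ = arctan(1692/662) ≈ 68.63°
pole (s+1): 1 + j1692 → |·| = √(1²+1692²) = √2862865 ≈ 1692, ∠ = arctan(1692/1) ≈ 89.97°
pole (s+100): 100 + j1692 → |·| = √(100²+1692²) = √2872864 ≈ 1695, ∠ = arctan(1692/100) ≈ 86.62°
|H| = 50 · 3.1076e+06 / 2.8679e+06 ≈ 54.179
Gain = 20 log₁₀(54.179) ≈ 34.68 dB
∠H = 150.23° − 176.59° = -26.36°

34.7 dB, -26.4°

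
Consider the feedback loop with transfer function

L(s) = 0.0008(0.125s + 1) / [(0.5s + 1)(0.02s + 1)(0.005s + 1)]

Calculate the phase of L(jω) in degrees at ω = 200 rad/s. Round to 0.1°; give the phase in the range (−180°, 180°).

-122.7°

At ω = 200 rad/s:
zero (1 + j200·0.125) = 1 + j25 → |·| ≈ 25.02, ∠ ≈ 87.71°
pole (1 + j200·0.5) = 1 + j100 → |·| ≈ 100, ∠ ≈ 89.43°
pole (1 + j200·0.02) = 1 + j4 → |·| ≈ 4.1231, ∠ ≈ 75.96°
pole (1 + j200·0.005) = 1 + j1 → |·| ≈ 1.4142, ∠ ≈ 45.00°
∠L = (87.71°) − (89.43° + 75.96° + 45.00°) = -122.68°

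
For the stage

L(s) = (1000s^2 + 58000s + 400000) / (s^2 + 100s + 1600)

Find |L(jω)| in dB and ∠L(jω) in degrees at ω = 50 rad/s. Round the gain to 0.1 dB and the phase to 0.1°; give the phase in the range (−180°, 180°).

Substitute s = j50:
Numerator: 1000(j50)^2 + 58000(j50) + 400000 = -2100000 + j2900000
Denominator: (j50)^2 + 100(j50) + 1600 = -900 + j5000
|N| = √(2100000² + 2900000²) ≈ 3.5805e+06, ∠N ≈ 125.91°
|D| = √(900² + 5000²) ≈ 5080.4, ∠D ≈ 100.20°
|L| = 3.5805e+06 / 5080.4 ≈ 704.77
Gain = 20 log₁₀(704.77) ≈ 56.96 dB
∠L = 125.91° − 100.20° = 25.71°

57.0 dB, 25.7°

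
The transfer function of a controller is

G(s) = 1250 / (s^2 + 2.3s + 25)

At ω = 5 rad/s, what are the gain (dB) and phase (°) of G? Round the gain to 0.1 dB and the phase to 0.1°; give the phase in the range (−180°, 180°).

At s = jω = j5:
quadratic: (j5)² + 2.3·j5 + 25 = 0 + j11.5 → |·| ≈ 11.5, ∠ ≈ 90.00°
|G| = 1250 / 11.5 ≈ 108.7
Gain = 20 log₁₀(108.7) ≈ 40.72 dB
∠G = 0.00° − 90.00° = -90.00°

40.7 dB, -90.0°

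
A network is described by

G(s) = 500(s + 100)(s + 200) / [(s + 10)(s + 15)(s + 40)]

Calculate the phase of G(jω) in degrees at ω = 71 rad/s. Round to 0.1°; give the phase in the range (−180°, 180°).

-165.7°

At s = jω = j71:
zero (s+100): 100 + j71 → |·| = √(100²+71²) = √15041 ≈ 122.64, ∠ = arctan(71/100) ≈ 35.37°
zero (s+200): 200 + j71 → |·| = √(200²+71²) = √45041 ≈ 212.23, ∠ = arctan(71/200) ≈ 19.54°
pole (s+10): 10 + j71 → |·| = √(10²+71²) = √5141 ≈ 71.701, ∠ = arctan(71/10) ≈ 81.98°
pole (s+15): 15 + j71 → |·| = √(15²+71²) = √5266 ≈ 72.567, ∠ = arctan(71/15) ≈ 78.07°
pole (s+40): 40 + j71 → |·| = √(40²+71²) = √6641 ≈ 81.492, ∠ = arctan(71/40) ≈ 60.60°
∠G = 54.91° − 220.65° = -165.74°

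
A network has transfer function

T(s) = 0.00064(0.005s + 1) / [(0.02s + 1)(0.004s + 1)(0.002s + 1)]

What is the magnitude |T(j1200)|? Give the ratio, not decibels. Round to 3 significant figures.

At ω = 1200 rad/s:
zero (1 + j1200·0.005) = 1 + j6 → |·| ≈ 6.0828, ∠ ≈ 80.54°
pole (1 + j1200·0.02) = 1 + j24 → |·| ≈ 24.021, ∠ ≈ 87.61°
pole (1 + j1200·0.004) = 1 + j4.8 → |·| ≈ 4.9031, ∠ ≈ 78.23°
pole (1 + j1200·0.002) = 1 + j2.4 → |·| ≈ 2.6, ∠ ≈ 67.38°
|T| = 0.00064 · 6.0828 / (24.021 · 4.9031 · 2.6) ≈ 1.2713e-05

1.27e-05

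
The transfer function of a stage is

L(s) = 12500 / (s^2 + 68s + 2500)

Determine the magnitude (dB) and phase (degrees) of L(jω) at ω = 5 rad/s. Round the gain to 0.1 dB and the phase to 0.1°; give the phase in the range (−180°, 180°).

At s = jω = j5:
quadratic: (j5)² + 68·j5 + 2500 = 2475 + j340 → |·| ≈ 2498.2, ∠ ≈ 7.82°
|L| = 12500 / 2498.2 ≈ 5.0036
Gain = 20 log₁₀(5.0036) ≈ 13.99 dB
∠L = 0.00° − 7.82° = -7.82°

14.0 dB, -7.8°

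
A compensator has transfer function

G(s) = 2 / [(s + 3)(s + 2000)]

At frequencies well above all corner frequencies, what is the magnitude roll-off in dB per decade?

-40 dB/decade

Each pole contributes −20 dB/decade at high frequency; each zero contributes +20 dB/decade.
Net: 0 zero(s) − 2 pole(s) → -40 dB/decade.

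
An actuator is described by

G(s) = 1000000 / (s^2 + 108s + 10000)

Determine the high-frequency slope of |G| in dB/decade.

-40 dB/decade

Each pole contributes −20 dB/decade at high frequency; each zero contributes +20 dB/decade.
Net: 0 zero(s) − 2 pole(s) → -40 dB/decade.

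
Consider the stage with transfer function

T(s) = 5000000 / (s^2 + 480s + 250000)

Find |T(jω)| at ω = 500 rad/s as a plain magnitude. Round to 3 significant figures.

At s = jω = j500:
quadratic: (j500)² + 480·j500 + 250000 = 0 + j240000 → |·| ≈ 2.4e+05, ∠ ≈ 90.00°
|T| = 5000000 / 2.4e+05 ≈ 20.833

20.8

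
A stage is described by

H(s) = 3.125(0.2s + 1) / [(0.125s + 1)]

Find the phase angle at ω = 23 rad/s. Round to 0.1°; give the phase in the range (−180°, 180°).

At ω = 23 rad/s:
zero (1 + j23·0.2) = 1 + j4.6 → |·| ≈ 4.7074, ∠ ≈ 77.74°
pole (1 + j23·0.125) = 1 + j2.875 → |·| ≈ 3.0439, ∠ ≈ 70.82°
∠H = (77.74°) − (70.82°) = 6.92°

6.9°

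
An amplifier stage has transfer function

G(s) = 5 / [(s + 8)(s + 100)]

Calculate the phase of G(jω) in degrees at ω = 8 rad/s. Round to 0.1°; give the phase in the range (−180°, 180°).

At s = jω = j8:
pole (s+8): 8 + j8 → |·| = √(8²+8²) = √128 ≈ 11.314, ∠ = arctan(8/8) ≈ 45.00°
pole (s+100): 100 + j8 → |·| = √(100²+8²) = √10064 ≈ 100.32, ∠ = arctan(8/100) ≈ 4.57°
∠G = 0.00° − 49.57° = -49.57°

-49.6°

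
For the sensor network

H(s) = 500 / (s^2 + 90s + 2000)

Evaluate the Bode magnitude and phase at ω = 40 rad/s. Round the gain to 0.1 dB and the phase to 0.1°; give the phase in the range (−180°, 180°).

-17.2 dB, -83.7°

Substitute s = j40:
Numerator: 500 = 500 + j0
Denominator: (j40)^2 + 90(j40) + 2000 = 400 + j3600
|N| = √(500² + 0²) ≈ 500, ∠N ≈ 0.00°
|D| = √(400² + 3600²) ≈ 3622.2, ∠D ≈ 83.66°
|H| = 500 / 3622.2 ≈ 0.13804
Gain = 20 log₁₀(0.13804) ≈ -17.20 dB
∠H = 0.00° − 83.66° = -83.66°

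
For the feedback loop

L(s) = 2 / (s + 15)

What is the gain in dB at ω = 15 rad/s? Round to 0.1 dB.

-20.5 dB

Substitute s = j15:
Numerator: 2 = 2 + j0
Denominator: (j15) + 15 = 15 + j15
|N| = √(2² + 0²) ≈ 2, ∠N ≈ 0.00°
|D| = √(15² + 15²) ≈ 21.213, ∠D ≈ 45.00°
|L| = 2 / 21.213 ≈ 0.094282
Gain = 20 log₁₀(0.094282) ≈ -20.51 dB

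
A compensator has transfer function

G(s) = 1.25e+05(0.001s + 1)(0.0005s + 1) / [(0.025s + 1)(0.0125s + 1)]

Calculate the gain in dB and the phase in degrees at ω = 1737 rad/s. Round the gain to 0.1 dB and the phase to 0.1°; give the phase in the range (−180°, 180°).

At ω = 1737 rad/s:
zero (1 + j1737·0.001) = 1 + j1.737 → |·| ≈ 2.0043, ∠ ≈ 60.07°
zero (1 + j1737·0.0005) = 1 + j0.8685 → |·| ≈ 1.3245, ∠ ≈ 40.97°
pole (1 + j1737·0.025) = 1 + j43.425 → |·| ≈ 43.437, ∠ ≈ 88.68°
pole (1 + j1737·0.0125) = 1 + j21.7125 → |·| ≈ 21.736, ∠ ≈ 87.36°
|G| = 1.25e+05 · 2.0043 · 1.3245 / (43.437 · 21.736) ≈ 351.47
Gain = 20 log₁₀(351.47) ≈ 50.92 dB
∠G = (60.07° + 40.97°) − (88.68° + 87.36°) = -75.00°

50.9 dB, -75.0°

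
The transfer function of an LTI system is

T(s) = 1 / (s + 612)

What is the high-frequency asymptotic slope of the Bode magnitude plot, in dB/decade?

-20 dB/decade

Each pole contributes −20 dB/decade at high frequency; each zero contributes +20 dB/decade.
Net: 0 zero(s) − 1 pole(s) → -20 dB/decade.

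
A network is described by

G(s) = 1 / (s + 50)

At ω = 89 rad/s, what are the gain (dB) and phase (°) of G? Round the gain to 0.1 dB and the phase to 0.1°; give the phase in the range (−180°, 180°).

-40.2 dB, -60.7°

At s = jω = j89:
pole (s+50): 50 + j89 → |·| = √(50²+89²) = √10421 ≈ 102.08, ∠ = arctan(89/50) ≈ 60.67°
|G| = 1 / 102.08 ≈ 0.0097962
Gain = 20 log₁₀(0.0097962) ≈ -40.18 dB
∠G = 0.00° − 60.67° = -60.67°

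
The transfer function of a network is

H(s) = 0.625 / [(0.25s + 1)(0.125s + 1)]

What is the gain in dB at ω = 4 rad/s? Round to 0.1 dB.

-8.1 dB

At ω = 4 rad/s:
pole (1 + j4·0.25) = 1 + j1 → |·| ≈ 1.4142, ∠ ≈ 45.00°
pole (1 + j4·0.125) = 1 + j0.5 → |·| ≈ 1.118, ∠ ≈ 26.57°
|H| = 0.625 · 1 / (1.4142 · 1.118) ≈ 0.3953
Gain = 20 log₁₀(0.3953) ≈ -8.06 dB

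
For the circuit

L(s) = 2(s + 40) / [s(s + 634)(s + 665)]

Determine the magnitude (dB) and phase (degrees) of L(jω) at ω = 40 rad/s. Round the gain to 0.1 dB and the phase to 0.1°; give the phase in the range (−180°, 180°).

-103.5 dB, -52.1°

At s = jω = j40:
zero (s+40): 40 + j40 → |·| = √(40²+40²) = √3200 ≈ 56.569, ∠ = arctan(40/40) ≈ 45.00°
pole (s+634): 634 + j40 → |·| = √(634²+40²) = √403556 ≈ 635.26, ∠ = arctan(40/634) ≈ 3.61°
pole (s+665): 665 + j40 → |·| = √(665²+40²) = √443825 ≈ 666.2, ∠ = arctan(40/665) ≈ 3.44°
pole at origin: |s| = 40, ∠ = 90.00° (in denominator)
|L| = 2 · 56.569 / 1.6928e+07 ≈ 6.6835e-06
Gain = 20 log₁₀(6.6835e-06) ≈ -103.50 dB
∠L = 45.00° − 97.05° = -52.05°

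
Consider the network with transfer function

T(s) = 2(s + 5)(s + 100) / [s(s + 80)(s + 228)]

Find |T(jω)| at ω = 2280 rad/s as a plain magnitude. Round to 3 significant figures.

At s = jω = j2280:
zero (s+5): 5 + j2280 → |·| = √(5²+2280²) = √5198425 ≈ 2280, ∠ = arctan(2280/5) ≈ 89.87°
zero (s+100): 100 + j2280 → |·| = √(100²+2280²) = √5208400 ≈ 2282.2, ∠ = arctan(2280/100) ≈ 87.49°
pole (s+80): 80 + j2280 → |·| = √(80²+2280²) = √5204800 ≈ 2281.4, ∠ = arctan(2280/80) ≈ 87.99°
pole (s+228): 228 + j2280 → |·| = √(228²+2280²) = √5250384 ≈ 2291.4, ∠ = arctan(2280/228) ≈ 84.29°
pole at origin: |s| = 2280, ∠ = 90.00° (in denominator)
|T| = 2 · 5.2034e+06 / 1.1919e+10 ≈ 0.00087313

0.000873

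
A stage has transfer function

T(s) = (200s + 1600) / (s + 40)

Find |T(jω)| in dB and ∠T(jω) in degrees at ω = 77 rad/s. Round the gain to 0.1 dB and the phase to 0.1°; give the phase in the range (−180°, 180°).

Substitute s = j77:
Numerator: 200(j77) + 1600 = 1600 + j15400
Denominator: (j77) + 40 = 40 + j77
|N| = √(1600² + 15400²) ≈ 15483, ∠N ≈ 84.07°
|D| = √(40² + 77²) ≈ 86.77, ∠D ≈ 62.55°
|T| = 15483 / 86.77 ≈ 178.44
Gain = 20 log₁₀(178.44) ≈ 45.03 dB
∠T = 84.07° − 62.55° = 21.52°

45.0 dB, 21.5°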